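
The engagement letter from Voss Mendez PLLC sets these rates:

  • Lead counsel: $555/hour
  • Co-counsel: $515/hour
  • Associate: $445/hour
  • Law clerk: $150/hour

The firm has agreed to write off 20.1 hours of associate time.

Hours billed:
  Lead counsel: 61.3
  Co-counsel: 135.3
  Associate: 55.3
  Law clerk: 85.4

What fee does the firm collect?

Lead counsel: 61.3 × $555 = $34,021.50
Co-counsel: 135.3 × $515 = $69,679.50
Associate: 55.3 × $445 = $24,608.50
Law clerk: 85.4 × $150 = $12,810.00
Subtotal: $141,119.50
Write-off: 20.1 × $445 = $8,944.50
Total: $141,119.50 − $8,944.50 = $132,175.00

$132,175.00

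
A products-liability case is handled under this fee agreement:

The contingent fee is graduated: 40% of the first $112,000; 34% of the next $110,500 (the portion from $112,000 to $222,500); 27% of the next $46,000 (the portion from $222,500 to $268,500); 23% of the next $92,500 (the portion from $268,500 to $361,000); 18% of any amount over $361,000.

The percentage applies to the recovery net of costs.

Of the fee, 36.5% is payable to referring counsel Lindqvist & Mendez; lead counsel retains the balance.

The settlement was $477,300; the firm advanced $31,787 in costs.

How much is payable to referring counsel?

$47,916.23

Fee base (net of costs): $477,300 − $31,787 = $445,513
First $112,000 at 40% = $44,800.00
Next $110,500 at 34% = $37,570.00
Next $46,000 at 27% = $12,420.00
Next $92,500 at 23% = $21,275.00
Remaining $84,513 at 18% = $15,212.34
Fee: $44,800.00 + $37,570.00 + $12,420.00 + $21,275.00 + $15,212.34 = $131,277.34
Referral share: 36.5% of $131,277.34 = $47,916.23; lead counsel retains $131,277.34 − $47,916.23 = $83,361.11.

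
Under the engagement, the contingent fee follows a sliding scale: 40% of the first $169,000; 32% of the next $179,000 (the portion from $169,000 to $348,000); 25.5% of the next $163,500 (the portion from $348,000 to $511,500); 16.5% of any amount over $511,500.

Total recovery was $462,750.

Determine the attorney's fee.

$154,141.25

First $169,000 at 40% = $67,600.00
Next $179,000 at 32% = $57,280.00
Remaining $114,750 at 25.5% = $29,261.25
Fee: $67,600.00 + $57,280.00 + $29,261.25 = $154,141.25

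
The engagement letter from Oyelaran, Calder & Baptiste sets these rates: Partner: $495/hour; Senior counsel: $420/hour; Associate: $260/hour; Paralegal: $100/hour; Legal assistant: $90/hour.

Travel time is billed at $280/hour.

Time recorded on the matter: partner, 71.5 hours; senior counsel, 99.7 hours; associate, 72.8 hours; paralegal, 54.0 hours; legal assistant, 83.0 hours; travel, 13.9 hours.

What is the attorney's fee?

Partner: 71.5 × $495 = $35,392.50
Senior counsel: 99.7 × $420 = $41,874.00
Associate: 72.8 × $260 = $18,928.00
Paralegal: 54.0 × $100 = $5,400.00
Legal assistant: 83.0 × $90 = $7,470.00
Subtotal: $35,392.50 + $41,874.00 + $18,928.00 + $5,400.00 + $7,470.00 = $109,064.50
Travel: 13.9 × $280 = $3,892.00
Total: $109,064.50 + $3,892.00 = $112,956.50

$112,956.50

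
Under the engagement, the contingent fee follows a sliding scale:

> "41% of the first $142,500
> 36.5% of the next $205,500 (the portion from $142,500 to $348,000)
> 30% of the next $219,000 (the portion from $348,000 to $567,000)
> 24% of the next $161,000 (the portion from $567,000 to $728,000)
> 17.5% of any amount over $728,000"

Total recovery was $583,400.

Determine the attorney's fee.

$203,068.50

First $142,500 at 41% = $58,425.00
Next $205,500 at 36.5% = $75,007.50
Next $219,000 at 30% = $65,700.00
Remaining $16,400 at 24% = $3,936.00
Fee: $58,425.00 + $75,007.50 + $65,700.00 + $3,936.00 = $203,068.50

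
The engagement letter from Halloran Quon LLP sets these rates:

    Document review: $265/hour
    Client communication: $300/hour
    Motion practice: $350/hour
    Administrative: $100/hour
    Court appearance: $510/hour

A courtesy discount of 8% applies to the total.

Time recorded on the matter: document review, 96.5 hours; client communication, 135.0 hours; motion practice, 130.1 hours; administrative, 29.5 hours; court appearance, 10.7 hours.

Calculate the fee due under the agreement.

$110,413.34

Document review: 96.5 × $265 = $25,572.50
Client communication: 135.0 × $300 = $40,500.00
Motion practice: 130.1 × $350 = $45,535.00
Administrative: 29.5 × $100 = $2,950.00
Court appearance: 10.7 × $510 = $5,457.00
Subtotal: $120,014.50
Less 8% discount: −$9,601.16
Total: $120,014.50 − $9,601.16 = $110,413.34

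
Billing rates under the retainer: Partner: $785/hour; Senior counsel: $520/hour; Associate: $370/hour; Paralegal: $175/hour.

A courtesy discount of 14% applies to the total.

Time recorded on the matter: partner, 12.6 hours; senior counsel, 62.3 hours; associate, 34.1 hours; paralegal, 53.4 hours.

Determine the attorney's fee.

Partner: 12.6 × $785 = $9,891.00
Senior counsel: 62.3 × $520 = $32,396.00
Associate: 34.1 × $370 = $12,617.00
Paralegal: 53.4 × $175 = $9,345.00
Subtotal: $64,249.00
Less 14% discount: −$8,994.86
Total: $64,249.00 − $8,994.86 = $55,254.14

$55,254.14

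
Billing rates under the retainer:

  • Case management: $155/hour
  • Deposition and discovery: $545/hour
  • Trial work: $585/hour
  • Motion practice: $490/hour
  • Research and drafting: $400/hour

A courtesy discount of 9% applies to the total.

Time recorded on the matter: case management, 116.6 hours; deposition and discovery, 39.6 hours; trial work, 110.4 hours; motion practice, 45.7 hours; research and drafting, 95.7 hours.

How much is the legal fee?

$150,069.92

Case management: 116.6 × $155 = $18,073.00
Deposition and discovery: 39.6 × $545 = $21,582.00
Trial work: 110.4 × $585 = $64,584.00
Motion practice: 45.7 × $490 = $22,393.00
Research and drafting: 95.7 × $400 = $38,280.00
Subtotal: $164,912.00
Less 9% discount: −$14,842.08
Total: $164,912.00 − $14,842.08 = $150,069.92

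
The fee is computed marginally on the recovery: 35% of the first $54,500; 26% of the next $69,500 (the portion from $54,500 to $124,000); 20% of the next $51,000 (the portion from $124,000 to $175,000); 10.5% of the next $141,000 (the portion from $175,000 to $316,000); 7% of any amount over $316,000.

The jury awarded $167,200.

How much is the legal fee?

$45,785.00

First $54,500 at 35% = $19,075.00
Next $69,500 at 26% = $18,070.00
Remaining $43,200 at 20% = $8,640.00
Fee: $19,075.00 + $18,070.00 + $8,640.00 = $45,785.00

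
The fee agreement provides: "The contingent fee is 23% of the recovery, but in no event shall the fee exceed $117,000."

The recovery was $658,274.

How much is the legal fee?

$117,000.00

23% of $658,274 = $151,403.02
That exceeds the $117,000 cap, so the fee is capped at $117,000.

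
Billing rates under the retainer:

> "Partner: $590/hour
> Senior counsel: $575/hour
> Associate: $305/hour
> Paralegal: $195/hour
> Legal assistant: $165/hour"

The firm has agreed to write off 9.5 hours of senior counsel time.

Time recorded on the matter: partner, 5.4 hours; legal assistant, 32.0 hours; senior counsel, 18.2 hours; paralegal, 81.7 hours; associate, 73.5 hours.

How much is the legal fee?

Partner: 5.4 × $590 = $3,186.00
Senior counsel: 18.2 × $575 = $10,465.00
Associate: 73.5 × $305 = $22,417.50
Paralegal: 81.7 × $195 = $15,931.50
Legal assistant: 32.0 × $165 = $5,280.00
Subtotal: $57,280.00
Write-off: 9.5 × $575 = $5,462.50
Total: $57,280.00 − $5,462.50 = $51,817.50

$51,817.50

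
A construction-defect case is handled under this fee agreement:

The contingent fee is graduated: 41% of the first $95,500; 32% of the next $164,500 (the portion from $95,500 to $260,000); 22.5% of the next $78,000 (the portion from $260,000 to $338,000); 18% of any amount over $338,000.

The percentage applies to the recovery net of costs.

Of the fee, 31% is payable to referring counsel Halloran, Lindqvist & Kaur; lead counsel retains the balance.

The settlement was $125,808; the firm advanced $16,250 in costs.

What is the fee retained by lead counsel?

$30,120.96

Fee base (net of costs): $125,808 − $16,250 = $109,558
First $95,500 at 41% = $39,155.00
Remaining $14,058 at 32% = $4,498.56
Fee: $39,155.00 + $4,498.56 = $43,653.56
Referral share: 31% of $43,653.56 = $13,532.60; lead counsel retains $43,653.56 − $13,532.60 = $30,120.96.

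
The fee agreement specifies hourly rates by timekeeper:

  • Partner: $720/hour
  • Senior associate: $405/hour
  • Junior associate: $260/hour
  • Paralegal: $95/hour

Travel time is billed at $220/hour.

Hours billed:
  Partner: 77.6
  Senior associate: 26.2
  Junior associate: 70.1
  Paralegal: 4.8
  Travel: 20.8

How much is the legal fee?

$89,741.00

Partner: 77.6 × $720 = $55,872.00
Senior associate: 26.2 × $405 = $10,611.00
Junior associate: 70.1 × $260 = $18,226.00
Paralegal: 4.8 × $95 = $456.00
Subtotal: $55,872.00 + $10,611.00 + $18,226.00 + $456.00 = $85,165.00
Travel: 20.8 × $220 = $4,576.00
Total: $85,165.00 + $4,576.00 = $89,741.00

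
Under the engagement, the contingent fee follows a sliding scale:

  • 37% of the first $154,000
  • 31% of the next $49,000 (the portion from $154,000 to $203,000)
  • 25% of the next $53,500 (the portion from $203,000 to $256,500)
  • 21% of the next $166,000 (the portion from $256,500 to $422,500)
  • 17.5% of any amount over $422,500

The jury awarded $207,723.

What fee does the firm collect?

$73,350.75

First $154,000 at 37% = $56,980.00
Next $49,000 at 31% = $15,190.00
Remaining $4,723 at 25% = $1,180.75
Fee: $56,980.00 + $15,190.00 + $1,180.75 = $73,350.75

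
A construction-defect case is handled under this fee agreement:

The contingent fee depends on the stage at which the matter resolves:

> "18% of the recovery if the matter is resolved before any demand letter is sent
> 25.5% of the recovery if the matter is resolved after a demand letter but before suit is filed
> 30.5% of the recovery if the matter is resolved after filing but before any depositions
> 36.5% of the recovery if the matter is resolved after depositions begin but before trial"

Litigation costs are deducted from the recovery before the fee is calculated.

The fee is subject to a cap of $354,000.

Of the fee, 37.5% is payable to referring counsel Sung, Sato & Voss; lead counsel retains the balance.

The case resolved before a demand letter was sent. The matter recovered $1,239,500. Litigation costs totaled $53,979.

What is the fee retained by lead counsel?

$133,371.11

Fee base (net of costs): $1,239,500 − $53,979 = $1,185,521
The matter resolved before a demand letter was sent, so the 18% rate applies.
$1,185,521 × 18% = $213,393.78
$213,393.78 is under the $354,000 cap.
Referral share: 37.5% of $213,393.78 = $80,022.67; lead counsel retains $213,393.78 − $80,022.67 = $133,371.11.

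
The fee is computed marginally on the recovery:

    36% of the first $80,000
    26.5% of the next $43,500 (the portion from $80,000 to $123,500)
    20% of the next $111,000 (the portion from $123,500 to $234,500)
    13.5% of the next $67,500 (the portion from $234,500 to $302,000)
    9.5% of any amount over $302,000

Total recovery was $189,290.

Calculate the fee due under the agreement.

$53,485.50

First $80,000 at 36% = $28,800.00
Next $43,500 at 26.5% = $11,527.50
Remaining $65,790 at 20% = $13,158.00
Fee: $28,800.00 + $11,527.50 + $13,158.00 = $53,485.50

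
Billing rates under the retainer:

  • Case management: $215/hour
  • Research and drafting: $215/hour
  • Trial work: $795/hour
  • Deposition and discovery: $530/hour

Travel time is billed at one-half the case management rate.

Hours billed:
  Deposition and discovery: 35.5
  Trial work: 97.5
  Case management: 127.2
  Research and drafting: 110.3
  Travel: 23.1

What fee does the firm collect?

$149,873.25

Case management: 127.2 × $215 = $27,348.00
Research and drafting: 110.3 × $215 = $23,714.50
Trial work: 97.5 × $795 = $77,512.50
Deposition and discovery: 35.5 × $530 = $18,815.00
Subtotal: $27,348.00 + $23,714.50 + $77,512.50 + $18,815.00 = $147,390.00
Travel: 23.1 × ($215 ÷ 2) = 23.1 × $107.50 = $2,483.25
Total: $147,390.00 + $2,483.25 = $149,873.25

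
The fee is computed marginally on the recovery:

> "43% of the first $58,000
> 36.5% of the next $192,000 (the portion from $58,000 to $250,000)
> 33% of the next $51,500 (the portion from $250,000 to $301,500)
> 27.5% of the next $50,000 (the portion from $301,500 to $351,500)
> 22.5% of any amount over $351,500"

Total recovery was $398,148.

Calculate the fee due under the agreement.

$136,260.80

First $58,000 at 43% = $24,940.00
Next $192,000 at 36.5% = $70,080.00
Next $51,500 at 33% = $16,995.00
Next $50,000 at 27.5% = $13,750.00
Remaining $46,648 at 22.5% = $10,495.80
Fee: $24,940.00 + $70,080.00 + $16,995.00 + $13,750.00 + $10,495.80 = $136,260.80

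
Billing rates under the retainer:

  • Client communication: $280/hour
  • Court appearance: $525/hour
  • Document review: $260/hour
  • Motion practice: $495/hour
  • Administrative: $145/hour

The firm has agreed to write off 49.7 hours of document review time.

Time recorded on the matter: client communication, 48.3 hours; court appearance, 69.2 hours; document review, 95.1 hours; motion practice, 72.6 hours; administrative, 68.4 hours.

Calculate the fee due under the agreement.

Client communication: 48.3 × $280 = $13,524.00
Court appearance: 69.2 × $525 = $36,330.00
Document review: 95.1 × $260 = $24,726.00
Motion practice: 72.6 × $495 = $35,937.00
Administrative: 68.4 × $145 = $9,918.00
Subtotal: $120,435.00
Write-off: 49.7 × $260 = $12,922.00
Total: $120,435.00 − $12,922.00 = $107,513.00

$107,513.00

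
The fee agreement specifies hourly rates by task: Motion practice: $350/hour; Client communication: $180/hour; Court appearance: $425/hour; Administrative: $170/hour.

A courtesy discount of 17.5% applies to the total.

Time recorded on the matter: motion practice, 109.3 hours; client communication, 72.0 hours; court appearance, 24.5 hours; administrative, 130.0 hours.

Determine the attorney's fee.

Motion practice: 109.3 × $350 = $38,255.00
Client communication: 72.0 × $180 = $12,960.00
Court appearance: 24.5 × $425 = $10,412.50
Administrative: 130.0 × $170 = $22,100.00
Subtotal: $83,727.50
Less 17.5% discount: −$14,652.31
Total: $83,727.50 − $14,652.31 = $69,075.19

$69,075.19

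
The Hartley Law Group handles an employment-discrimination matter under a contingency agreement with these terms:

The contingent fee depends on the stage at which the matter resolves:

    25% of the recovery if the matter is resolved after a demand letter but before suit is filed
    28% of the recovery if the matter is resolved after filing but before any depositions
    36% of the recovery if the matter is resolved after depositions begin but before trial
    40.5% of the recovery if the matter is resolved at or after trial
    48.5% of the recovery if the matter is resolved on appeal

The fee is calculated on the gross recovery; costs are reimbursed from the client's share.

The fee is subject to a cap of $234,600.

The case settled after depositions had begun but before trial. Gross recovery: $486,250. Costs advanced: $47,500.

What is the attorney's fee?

$175,050.00

Fee base is the gross recovery, $486,250; costs are reimbursed separately.
The matter settled after depositions had begun but before trial, so the 36% rate applies.
$486,250 × 36% = $175,050.00
$175,050.00 is under the $234,600 cap.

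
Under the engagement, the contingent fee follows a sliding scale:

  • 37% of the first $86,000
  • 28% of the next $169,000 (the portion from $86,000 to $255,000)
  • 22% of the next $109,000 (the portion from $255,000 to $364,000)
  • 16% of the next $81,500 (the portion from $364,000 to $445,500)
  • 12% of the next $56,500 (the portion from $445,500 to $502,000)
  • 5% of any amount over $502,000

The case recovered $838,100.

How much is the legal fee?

First $86,000 at 37% = $31,820.00
Next $169,000 at 28% = $47,320.00
Next $109,000 at 22% = $23,980.00
Next $81,500 at 16% = $13,040.00
Next $56,500 at 12% = $6,780.00
Remaining $336,100 at 5% = $16,805.00
Fee: $31,820.00 + $47,320.00 + $23,980.00 + $13,040.00 + $6,780.00 + $16,805.00 = $139,745.00

$139,745.00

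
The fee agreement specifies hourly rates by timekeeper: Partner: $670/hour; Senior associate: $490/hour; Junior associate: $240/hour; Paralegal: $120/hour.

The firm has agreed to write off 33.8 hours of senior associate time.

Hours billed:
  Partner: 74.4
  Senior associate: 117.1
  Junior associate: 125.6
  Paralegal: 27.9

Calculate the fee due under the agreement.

Partner: 74.4 × $670 = $49,848.00
Senior associate: 117.1 × $490 = $57,379.00
Junior associate: 125.6 × $240 = $30,144.00
Paralegal: 27.9 × $120 = $3,348.00
Subtotal: $140,719.00
Write-off: 33.8 × $490 = $16,562.00
Total: $140,719.00 − $16,562.00 = $124,157.00

$124,157.00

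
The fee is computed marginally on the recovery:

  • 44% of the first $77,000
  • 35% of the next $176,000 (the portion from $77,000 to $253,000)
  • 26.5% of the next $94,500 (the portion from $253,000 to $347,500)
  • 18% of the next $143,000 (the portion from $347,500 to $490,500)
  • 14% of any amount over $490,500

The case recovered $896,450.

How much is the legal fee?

$203,095.50

First $77,000 at 44% = $33,880.00
Next $176,000 at 35% = $61,600.00
Next $94,500 at 26.5% = $25,042.50
Next $143,000 at 18% = $25,740.00
Remaining $405,950 at 14% = $56,833.00
Fee: $33,880.00 + $61,600.00 + $25,042.50 + $25,740.00 + $56,833.00 = $203,095.50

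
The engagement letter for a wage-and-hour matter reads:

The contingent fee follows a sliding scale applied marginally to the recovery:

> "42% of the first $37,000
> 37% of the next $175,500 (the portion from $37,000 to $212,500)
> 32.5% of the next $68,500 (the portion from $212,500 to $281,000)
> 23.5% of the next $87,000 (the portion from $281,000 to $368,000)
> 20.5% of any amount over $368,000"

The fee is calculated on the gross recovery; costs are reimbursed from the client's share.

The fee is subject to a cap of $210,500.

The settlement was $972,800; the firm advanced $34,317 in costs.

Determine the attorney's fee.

$210,500.00

Fee base is the gross recovery, $972,800; costs are reimbursed separately.
First $37,000 at 42% = $15,540.00
Next $175,500 at 37% = $64,935.00
Next $68,500 at 32.5% = $22,262.50
Next $87,000 at 23.5% = $20,445.00
Remaining $604,800 at 20.5% = $123,984.00
Fee: $15,540.00 + $64,935.00 + $22,262.50 + $20,445.00 + $123,984.00 = $247,166.50
$247,166.50 exceeds the $210,500 cap, so the fee is capped at $210,500.00.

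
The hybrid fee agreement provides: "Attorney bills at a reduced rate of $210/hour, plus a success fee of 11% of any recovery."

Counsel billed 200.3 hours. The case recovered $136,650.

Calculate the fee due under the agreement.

Hourly: 200.3 × $210 = $42,063.00
Success fee: 11% of $136,650 = $15,031.50
Total: $42,063.00 + $15,031.50 = $57,094.50

$57,094.50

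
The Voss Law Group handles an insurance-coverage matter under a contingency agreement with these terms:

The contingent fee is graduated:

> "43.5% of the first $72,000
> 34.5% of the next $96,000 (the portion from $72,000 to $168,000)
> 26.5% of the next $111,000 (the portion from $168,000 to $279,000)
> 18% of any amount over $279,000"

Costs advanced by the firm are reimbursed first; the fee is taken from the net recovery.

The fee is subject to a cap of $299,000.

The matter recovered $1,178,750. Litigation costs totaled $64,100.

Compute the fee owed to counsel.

Fee base (net of costs): $1,178,750 − $64,100 = $1,114,650
First $72,000 at 43.5% = $31,320.00
Next $96,000 at 34.5% = $33,120.00
Next $111,000 at 26.5% = $29,415.00
Remaining $835,650 at 18% = $150,417.00
Fee: $31,320.00 + $33,120.00 + $29,415.00 + $150,417.00 = $244,272.00
$244,272.00 is under the $299,000 cap.

$244,272.00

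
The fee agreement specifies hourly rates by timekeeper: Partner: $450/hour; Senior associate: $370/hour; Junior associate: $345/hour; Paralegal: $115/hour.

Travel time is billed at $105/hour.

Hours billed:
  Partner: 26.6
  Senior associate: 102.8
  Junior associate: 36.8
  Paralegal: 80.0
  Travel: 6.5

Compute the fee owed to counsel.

Partner: 26.6 × $450 = $11,970.00
Senior associate: 102.8 × $370 = $38,036.00
Junior associate: 36.8 × $345 = $12,696.00
Paralegal: 80.0 × $115 = $9,200.00
Subtotal: $11,970.00 + $38,036.00 + $12,696.00 + $9,200.00 = $71,902.00
Travel: 6.5 × $105 = $682.50
Total: $71,902.00 + $682.50 = $72,584.50

$72,584.50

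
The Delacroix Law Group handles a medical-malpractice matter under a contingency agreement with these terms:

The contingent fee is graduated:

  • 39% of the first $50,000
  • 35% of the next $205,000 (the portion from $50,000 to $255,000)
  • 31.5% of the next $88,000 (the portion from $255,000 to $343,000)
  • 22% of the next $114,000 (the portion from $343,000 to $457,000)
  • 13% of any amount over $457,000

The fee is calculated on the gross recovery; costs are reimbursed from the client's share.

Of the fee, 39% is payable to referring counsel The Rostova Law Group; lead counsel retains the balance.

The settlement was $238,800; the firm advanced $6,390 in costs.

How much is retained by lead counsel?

Fee base is the gross recovery, $238,800; costs are reimbursed separately.
First $50,000 at 39% = $19,500.00
Remaining $188,800 at 35% = $66,080.00
Fee: $19,500.00 + $66,080.00 = $85,580.00
Referral share: 39% of $85,580.00 = $33,376.20; lead counsel retains $85,580.00 − $33,376.20 = $52,203.80.

$52,203.80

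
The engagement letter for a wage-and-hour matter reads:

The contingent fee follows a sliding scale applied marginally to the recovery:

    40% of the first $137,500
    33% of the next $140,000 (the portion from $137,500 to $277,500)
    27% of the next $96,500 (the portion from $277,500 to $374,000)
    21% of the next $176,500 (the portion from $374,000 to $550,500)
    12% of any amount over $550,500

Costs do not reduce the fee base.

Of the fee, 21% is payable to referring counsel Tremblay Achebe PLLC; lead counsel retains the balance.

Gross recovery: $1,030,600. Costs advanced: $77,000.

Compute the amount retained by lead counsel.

Fee base is the gross recovery, $1,030,600; costs are reimbursed separately.
First $137,500 at 40% = $55,000.00
Next $140,000 at 33% = $46,200.00
Next $96,500 at 27% = $26,055.00
Next $176,500 at 21% = $37,065.00
Remaining $480,100 at 12% = $57,612.00
Fee: $55,000.00 + $46,200.00 + $26,055.00 + $37,065.00 + $57,612.00 = $221,932.00
Referral share: 21% of $221,932.00 = $46,605.72; lead counsel retains $221,932.00 − $46,605.72 = $175,326.28.

$175,326.28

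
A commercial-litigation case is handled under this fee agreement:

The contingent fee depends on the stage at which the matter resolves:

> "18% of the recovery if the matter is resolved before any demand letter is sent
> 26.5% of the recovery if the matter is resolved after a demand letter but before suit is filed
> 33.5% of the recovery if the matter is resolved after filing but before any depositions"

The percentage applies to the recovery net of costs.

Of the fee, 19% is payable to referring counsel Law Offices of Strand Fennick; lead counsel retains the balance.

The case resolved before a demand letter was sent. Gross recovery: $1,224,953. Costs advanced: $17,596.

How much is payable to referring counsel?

$41,291.61

Fee base (net of costs): $1,224,953 − $17,596 = $1,207,357
The matter resolved before a demand letter was sent, so the 18% rate applies.
$1,207,357 × 18% = $217,324.26
Referral share: 19% of $217,324.26 = $41,291.61; lead counsel retains $217,324.26 − $41,291.61 = $176,032.65.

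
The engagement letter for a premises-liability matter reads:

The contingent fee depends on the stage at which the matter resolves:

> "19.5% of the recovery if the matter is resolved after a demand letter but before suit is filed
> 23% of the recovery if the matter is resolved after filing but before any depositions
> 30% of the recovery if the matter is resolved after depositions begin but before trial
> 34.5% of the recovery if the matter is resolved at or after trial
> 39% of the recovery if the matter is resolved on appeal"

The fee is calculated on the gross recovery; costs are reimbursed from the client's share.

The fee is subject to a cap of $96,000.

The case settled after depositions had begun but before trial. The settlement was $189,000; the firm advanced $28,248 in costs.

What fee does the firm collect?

Fee base is the gross recovery, $189,000; costs are reimbursed separately.
The matter settled after depositions had begun but before trial, so the 30% rate applies.
$189,000 × 30% = $56,700.00
$56,700.00 is under the $96,000 cap.

$56,700.00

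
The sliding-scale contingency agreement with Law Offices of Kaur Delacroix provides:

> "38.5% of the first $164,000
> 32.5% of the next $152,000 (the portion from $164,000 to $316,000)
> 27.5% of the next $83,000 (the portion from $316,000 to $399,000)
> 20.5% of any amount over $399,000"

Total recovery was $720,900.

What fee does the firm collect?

First $164,000 at 38.5% = $63,140.00
Next $152,000 at 32.5% = $49,400.00
Next $83,000 at 27.5% = $22,825.00
Remaining $321,900 at 20.5% = $65,989.50
Fee: $63,140.00 + $49,400.00 + $22,825.00 + $65,989.50 = $201,354.50

$201,354.50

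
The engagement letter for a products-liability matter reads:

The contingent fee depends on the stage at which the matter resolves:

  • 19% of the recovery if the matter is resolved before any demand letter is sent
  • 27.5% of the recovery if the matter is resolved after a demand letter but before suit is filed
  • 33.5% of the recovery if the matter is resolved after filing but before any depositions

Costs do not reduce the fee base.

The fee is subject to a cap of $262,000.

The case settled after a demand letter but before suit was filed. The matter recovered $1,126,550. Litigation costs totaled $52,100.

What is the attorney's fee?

Fee base is the gross recovery, $1,126,550; costs are reimbursed separately.
The matter settled after a demand letter but before suit was filed, so the 27.5% rate applies.
$1,126,550 × 27.5% = $309,801.25
$309,801.25 exceeds the $262,000 cap, so the fee is capped at $262,000.00.

$262,000.00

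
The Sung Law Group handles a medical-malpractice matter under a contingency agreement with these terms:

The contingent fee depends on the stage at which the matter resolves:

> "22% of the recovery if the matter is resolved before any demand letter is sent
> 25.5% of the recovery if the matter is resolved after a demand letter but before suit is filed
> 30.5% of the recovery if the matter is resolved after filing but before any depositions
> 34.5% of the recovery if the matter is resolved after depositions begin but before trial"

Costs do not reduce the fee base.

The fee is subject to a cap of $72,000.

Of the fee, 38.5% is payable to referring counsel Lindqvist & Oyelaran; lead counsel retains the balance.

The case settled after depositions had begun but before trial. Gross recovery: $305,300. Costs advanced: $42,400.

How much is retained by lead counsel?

Fee base is the gross recovery, $305,300; costs are reimbursed separately.
The matter settled after depositions had begun but before trial, so the 34.5% rate applies.
$305,300 × 34.5% = $105,328.50
$105,328.50 exceeds the $72,000 cap, so the fee is capped at $72,000.00.
Referral share: 38.5% of $72,000.00 = $27,720.00; lead counsel retains $72,000.00 − $27,720.00 = $44,280.00.

$44,280.00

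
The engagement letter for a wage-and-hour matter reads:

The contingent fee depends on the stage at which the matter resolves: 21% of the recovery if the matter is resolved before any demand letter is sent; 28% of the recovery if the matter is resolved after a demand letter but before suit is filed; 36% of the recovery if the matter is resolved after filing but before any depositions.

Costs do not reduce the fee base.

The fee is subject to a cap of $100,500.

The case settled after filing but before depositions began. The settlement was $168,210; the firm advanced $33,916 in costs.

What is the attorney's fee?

Fee base is the gross recovery, $168,210; costs are reimbursed separately.
The matter settled after filing but before depositions began, so the 36% rate applies.
$168,210 × 36% = $60,555.60
$60,555.60 is under the $100,500 cap.

$60,555.60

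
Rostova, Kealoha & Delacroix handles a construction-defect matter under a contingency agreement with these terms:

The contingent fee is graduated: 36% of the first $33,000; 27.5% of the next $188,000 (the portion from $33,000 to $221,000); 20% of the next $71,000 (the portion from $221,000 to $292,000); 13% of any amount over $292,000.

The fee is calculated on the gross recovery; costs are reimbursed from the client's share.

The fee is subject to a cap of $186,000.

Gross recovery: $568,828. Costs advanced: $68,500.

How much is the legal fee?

Fee base is the gross recovery, $568,828; costs are reimbursed separately.
First $33,000 at 36% = $11,880.00
Next $188,000 at 27.5% = $51,700.00
Next $71,000 at 20% = $14,200.00
Remaining $276,828 at 13% = $35,987.64
Fee: $11,880.00 + $51,700.00 + $14,200.00 + $35,987.64 = $113,767.64
$113,767.64 is under the $186,000 cap.

$113,767.64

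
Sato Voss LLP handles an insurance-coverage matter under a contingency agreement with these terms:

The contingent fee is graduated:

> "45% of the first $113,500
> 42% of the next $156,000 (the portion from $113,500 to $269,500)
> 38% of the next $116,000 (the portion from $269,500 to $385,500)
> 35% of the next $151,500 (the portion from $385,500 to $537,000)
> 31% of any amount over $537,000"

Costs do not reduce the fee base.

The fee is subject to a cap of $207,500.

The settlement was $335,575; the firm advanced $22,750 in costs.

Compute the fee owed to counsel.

$141,703.50

Fee base is the gross recovery, $335,575; costs are reimbursed separately.
First $113,500 at 45% = $51,075.00
Next $156,000 at 42% = $65,520.00
Remaining $66,075 at 38% = $25,108.50
Fee: $51,075.00 + $65,520.00 + $25,108.50 = $141,703.50
$141,703.50 is under the $207,500 cap.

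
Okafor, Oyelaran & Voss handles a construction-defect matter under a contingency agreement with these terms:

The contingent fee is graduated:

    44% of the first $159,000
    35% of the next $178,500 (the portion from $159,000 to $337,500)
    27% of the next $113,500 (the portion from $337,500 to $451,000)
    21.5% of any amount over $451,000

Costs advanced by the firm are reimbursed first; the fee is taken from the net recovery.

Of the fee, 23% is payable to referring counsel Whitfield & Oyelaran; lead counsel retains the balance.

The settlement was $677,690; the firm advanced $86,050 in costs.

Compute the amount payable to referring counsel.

Fee base (net of costs): $677,690 − $86,050 = $591,640
First $159,000 at 44% = $69,960.00
Next $178,500 at 35% = $62,475.00
Next $113,500 at 27% = $30,645.00
Remaining $140,640 at 21.5% = $30,237.60
Fee: $69,960.00 + $62,475.00 + $30,645.00 + $30,237.60 = $193,317.60
Referral share: 23% of $193,317.60 = $44,463.05; lead counsel retains $193,317.60 − $44,463.05 = $148,854.55.

$44,463.05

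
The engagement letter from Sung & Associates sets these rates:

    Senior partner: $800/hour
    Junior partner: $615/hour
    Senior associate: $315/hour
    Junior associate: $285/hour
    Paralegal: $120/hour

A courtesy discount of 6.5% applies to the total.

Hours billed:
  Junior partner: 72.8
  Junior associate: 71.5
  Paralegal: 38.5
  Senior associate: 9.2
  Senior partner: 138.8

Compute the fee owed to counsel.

$171,766.51

Senior partner: 138.8 × $800 = $111,040.00
Junior partner: 72.8 × $615 = $44,772.00
Senior associate: 9.2 × $315 = $2,898.00
Junior associate: 71.5 × $285 = $20,377.50
Paralegal: 38.5 × $120 = $4,620.00
Subtotal: $183,707.50
Less 6.5% discount: −$11,940.99
Total: $183,707.50 − $11,940.99 = $171,766.51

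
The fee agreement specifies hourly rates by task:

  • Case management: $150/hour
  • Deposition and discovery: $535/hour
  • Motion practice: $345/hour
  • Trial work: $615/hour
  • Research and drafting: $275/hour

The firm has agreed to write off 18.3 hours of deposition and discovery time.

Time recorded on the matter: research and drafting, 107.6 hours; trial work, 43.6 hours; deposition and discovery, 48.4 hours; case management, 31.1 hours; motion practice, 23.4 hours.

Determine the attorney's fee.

Case management: 31.1 × $150 = $4,665.00
Deposition and discovery: 48.4 × $535 = $25,894.00
Motion practice: 23.4 × $345 = $8,073.00
Trial work: 43.6 × $615 = $26,814.00
Research and drafting: 107.6 × $275 = $29,590.00
Subtotal: $95,036.00
Write-off: 18.3 × $535 = $9,790.50
Total: $95,036.00 − $9,790.50 = $85,245.50

$85,245.50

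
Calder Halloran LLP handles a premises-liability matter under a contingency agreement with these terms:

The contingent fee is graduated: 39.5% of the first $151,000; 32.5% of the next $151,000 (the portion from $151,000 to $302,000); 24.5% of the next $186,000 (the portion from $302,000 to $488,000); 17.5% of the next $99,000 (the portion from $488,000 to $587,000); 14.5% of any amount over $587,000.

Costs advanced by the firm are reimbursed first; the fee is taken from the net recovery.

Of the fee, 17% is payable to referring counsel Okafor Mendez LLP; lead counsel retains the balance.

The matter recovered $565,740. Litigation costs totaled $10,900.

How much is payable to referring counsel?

$28,217.79

Fee base (net of costs): $565,740 − $10,900 = $554,840
First $151,000 at 39.5% = $59,645.00
Next $151,000 at 32.5% = $49,075.00
Next $186,000 at 24.5% = $45,570.00
Remaining $66,840 at 17.5% = $11,697.00
Fee: $59,645.00 + $49,075.00 + $45,570.00 + $11,697.00 = $165,987.00
Referral share: 17% of $165,987.00 = $28,217.79; lead counsel retains $165,987.00 − $28,217.79 = $137,769.21.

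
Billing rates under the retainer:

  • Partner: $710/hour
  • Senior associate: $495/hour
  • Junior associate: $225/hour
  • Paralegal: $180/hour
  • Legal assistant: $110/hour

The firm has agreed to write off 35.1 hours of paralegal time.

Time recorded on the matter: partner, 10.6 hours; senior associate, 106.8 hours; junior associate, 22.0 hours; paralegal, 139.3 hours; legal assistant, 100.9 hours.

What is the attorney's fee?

$95,197.00

Partner: 10.6 × $710 = $7,526.00
Senior associate: 106.8 × $495 = $52,866.00
Junior associate: 22.0 × $225 = $4,950.00
Paralegal: 139.3 × $180 = $25,074.00
Legal assistant: 100.9 × $110 = $11,099.00
Subtotal: $101,515.00
Write-off: 35.1 × $180 = $6,318.00
Total: $101,515.00 − $6,318.00 = $95,197.00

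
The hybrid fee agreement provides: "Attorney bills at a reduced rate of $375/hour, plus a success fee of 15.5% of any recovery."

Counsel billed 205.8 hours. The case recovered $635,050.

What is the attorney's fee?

$175,607.75

Hourly: 205.8 × $375 = $77,175.00
Success fee: 15.5% of $635,050 = $98,432.75
Total: $77,175.00 + $98,432.75 = $175,607.75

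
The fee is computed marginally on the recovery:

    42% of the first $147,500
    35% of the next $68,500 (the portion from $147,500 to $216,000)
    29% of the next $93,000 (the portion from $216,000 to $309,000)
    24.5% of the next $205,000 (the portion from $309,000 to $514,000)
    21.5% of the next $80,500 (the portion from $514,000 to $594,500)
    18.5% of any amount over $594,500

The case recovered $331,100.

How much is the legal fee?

$118,309.50

First $147,500 at 42% = $61,950.00
Next $68,500 at 35% = $23,975.00
Next $93,000 at 29% = $26,970.00
Remaining $22,100 at 24.5% = $5,414.50
Fee: $61,950.00 + $23,975.00 + $26,970.00 + $5,414.50 = $118,309.50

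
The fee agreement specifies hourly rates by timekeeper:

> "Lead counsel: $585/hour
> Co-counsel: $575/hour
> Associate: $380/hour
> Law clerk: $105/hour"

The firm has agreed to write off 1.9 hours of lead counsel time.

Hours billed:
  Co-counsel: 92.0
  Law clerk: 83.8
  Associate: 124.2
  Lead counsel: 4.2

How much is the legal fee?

Lead counsel: 4.2 × $585 = $2,457.00
Co-counsel: 92.0 × $575 = $52,900.00
Associate: 124.2 × $380 = $47,196.00
Law clerk: 83.8 × $105 = $8,799.00
Subtotal: $111,352.00
Write-off: 1.9 × $585 = $1,111.50
Total: $111,352.00 − $1,111.50 = $110,240.50

$110,240.50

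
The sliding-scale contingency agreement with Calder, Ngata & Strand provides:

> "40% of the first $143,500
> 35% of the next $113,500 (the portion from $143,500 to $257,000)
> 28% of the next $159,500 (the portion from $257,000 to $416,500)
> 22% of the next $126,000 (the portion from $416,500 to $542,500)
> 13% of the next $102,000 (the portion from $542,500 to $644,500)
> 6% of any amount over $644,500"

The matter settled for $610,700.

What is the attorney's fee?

$178,371.00

First $143,500 at 40% = $57,400.00
Next $113,500 at 35% = $39,725.00
Next $159,500 at 28% = $44,660.00
Next $126,000 at 22% = $27,720.00
Remaining $68,200 at 13% = $8,866.00
Fee: $57,400.00 + $39,725.00 + $44,660.00 + $27,720.00 + $8,866.00 = $178,371.00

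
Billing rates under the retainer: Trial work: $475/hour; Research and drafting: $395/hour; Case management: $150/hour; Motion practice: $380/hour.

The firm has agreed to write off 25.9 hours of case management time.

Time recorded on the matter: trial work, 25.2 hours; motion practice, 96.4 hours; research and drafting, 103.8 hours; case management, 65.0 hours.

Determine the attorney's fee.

$95,468.00

Trial work: 25.2 × $475 = $11,970.00
Research and drafting: 103.8 × $395 = $41,001.00
Case management: 65.0 × $150 = $9,750.00
Motion practice: 96.4 × $380 = $36,632.00
Subtotal: $99,353.00
Write-off: 25.9 × $150 = $3,885.00
Total: $99,353.00 − $3,885.00 = $95,468.00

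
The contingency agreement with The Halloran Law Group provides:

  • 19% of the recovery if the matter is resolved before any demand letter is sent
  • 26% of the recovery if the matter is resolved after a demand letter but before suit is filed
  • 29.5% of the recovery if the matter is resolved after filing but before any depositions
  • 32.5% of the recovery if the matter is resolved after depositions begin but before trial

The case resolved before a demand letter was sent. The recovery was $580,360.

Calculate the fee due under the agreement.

The matter resolved before a demand letter was sent, so the 19% rate applies.
$580,360 × 19% = $110,268.40

$110,268.40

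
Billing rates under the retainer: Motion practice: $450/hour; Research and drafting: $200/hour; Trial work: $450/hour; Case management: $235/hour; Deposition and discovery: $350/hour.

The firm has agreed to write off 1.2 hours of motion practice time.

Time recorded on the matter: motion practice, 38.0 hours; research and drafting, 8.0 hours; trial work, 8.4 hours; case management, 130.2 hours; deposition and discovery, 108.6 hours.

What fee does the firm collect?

Motion practice: 38.0 × $450 = $17,100.00
Research and drafting: 8.0 × $200 = $1,600.00
Trial work: 8.4 × $450 = $3,780.00
Case management: 130.2 × $235 = $30,597.00
Deposition and discovery: 108.6 × $350 = $38,010.00
Subtotal: $91,087.00
Write-off: 1.2 × $450 = $540.00
Total: $91,087.00 − $540.00 = $90,547.00

$90,547.00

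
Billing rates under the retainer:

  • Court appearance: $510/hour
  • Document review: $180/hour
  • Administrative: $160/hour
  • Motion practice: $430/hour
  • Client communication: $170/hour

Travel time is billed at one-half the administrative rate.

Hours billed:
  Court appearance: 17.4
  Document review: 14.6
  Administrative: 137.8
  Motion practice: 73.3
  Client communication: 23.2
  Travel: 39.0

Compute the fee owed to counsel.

Court appearance: 17.4 × $510 = $8,874.00
Document review: 14.6 × $180 = $2,628.00
Administrative: 137.8 × $160 = $22,048.00
Motion practice: 73.3 × $430 = $31,519.00
Client communication: 23.2 × $170 = $3,944.00
Subtotal: $8,874.00 + $2,628.00 + $22,048.00 + $31,519.00 + $3,944.00 = $69,013.00
Travel: 39.0 × ($160 ÷ 2) = 39.0 × $80.00 = $3,120.00
Total: $69,013.00 + $3,120.00 = $72,133.00

$72,133.00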